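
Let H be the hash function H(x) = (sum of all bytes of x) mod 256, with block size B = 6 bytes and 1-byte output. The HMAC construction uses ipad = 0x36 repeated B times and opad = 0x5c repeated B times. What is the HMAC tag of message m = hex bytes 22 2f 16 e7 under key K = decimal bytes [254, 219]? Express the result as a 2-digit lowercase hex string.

Key decimal bytes [254, 219] = fe db is 2 bytes ≤ B = 6; zero-pad to 6 bytes: K' = fe db 00 00 00 00.
K' ⊕ ipad = c8 ed 36 36 36 36.  K' ⊕ opad = a2 87 5c 5c 5c 5c.
Inner input = (K'⊕ipad) ∥ m = c8 ed 36 36 36 36 ∥ 22 2f 16 e7.
Inner hash: sum = 200+237+54+54+54+54+34+47+22+231 = 987; mod 256 = 219 → db.
Outer input = (K'⊕opad) ∥ inner = a2 87 5c 5c 5c 5c ∥ db.
Outer hash (tag): sum = 162+135+92+92+92+92+219 = 884; mod 256 = 116 → 74.

74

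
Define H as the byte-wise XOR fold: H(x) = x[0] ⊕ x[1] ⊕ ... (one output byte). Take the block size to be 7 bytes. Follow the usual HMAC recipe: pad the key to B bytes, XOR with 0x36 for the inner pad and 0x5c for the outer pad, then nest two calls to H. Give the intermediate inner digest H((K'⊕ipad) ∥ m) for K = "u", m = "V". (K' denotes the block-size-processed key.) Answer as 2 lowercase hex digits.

Key "u" = 75 is 1 byte ≤ B = 7; zero-pad to 7 bytes: K' = 75 00 00 00 00 00 00.
K' ⊕ ipad = 43 36 36 36 36 36 36.
Inner input = 43 36 36 36 36 36 36 ∥ 56.
Inner hash: XOR 43⊕36⊕36⊕36⊕36⊕36⊕36⊕56 = 15.

15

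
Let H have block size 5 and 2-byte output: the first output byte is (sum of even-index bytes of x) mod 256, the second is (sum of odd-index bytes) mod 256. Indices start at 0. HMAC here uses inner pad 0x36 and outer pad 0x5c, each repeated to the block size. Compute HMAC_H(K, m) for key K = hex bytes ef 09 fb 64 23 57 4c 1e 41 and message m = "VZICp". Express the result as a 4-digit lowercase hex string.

Key hex bytes ef 09 fb 64 23 57 4c 1e 41 is 9 bytes > B = 5, so hash it first: H(key) = 9a e2, then zero-pad to 5 bytes: K' = 9a e2 00 00 00.
K' ⊕ ipad = ac d4 36 36 36.  K' ⊕ opad = c6 be 5c 5c 5c.
Inner input = (K'⊕ipad) ∥ m = ac d4 36 36 36 ∥ 56 5a 49 43 70.
Inner hash: even-index sum = 437 mod 256 = 181; odd-index sum = 537 mod 256 = 25 → b5 19.
Outer input = (K'⊕opad) ∥ inner = c6 be 5c 5c 5c ∥ b5 19.
Outer hash (tag): even-index sum = 407 mod 256 = 151; odd-index sum = 463 mod 256 = 207 → 97 cf.

97cf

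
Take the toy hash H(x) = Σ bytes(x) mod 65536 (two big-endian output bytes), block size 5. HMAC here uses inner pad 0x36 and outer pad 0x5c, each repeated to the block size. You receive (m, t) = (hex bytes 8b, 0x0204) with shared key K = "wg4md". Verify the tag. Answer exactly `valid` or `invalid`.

valid

Key "wg4md" = 77 67 34 6d 64 is exactly B = 5 bytes: K' = 77 67 34 6d 64.
K' ⊕ ipad = 41 51 02 5b 52; K' ⊕ opad = 2b 3b 68 31 38.
Inner hash: sum = 65+81+2+91+82+139 = 460 → 01 cc.
Outer hash (recomputed tag): sum = 43+59+104+49+56+1+204 = 516 → 02 04.
Recomputed tag = 0204; claimed = 0204 → match.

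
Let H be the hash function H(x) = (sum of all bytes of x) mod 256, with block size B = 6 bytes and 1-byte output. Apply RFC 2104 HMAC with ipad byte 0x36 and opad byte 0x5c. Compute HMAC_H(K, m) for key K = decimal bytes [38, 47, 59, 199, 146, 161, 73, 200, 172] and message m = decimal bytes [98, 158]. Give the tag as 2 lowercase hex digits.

Key decimal bytes [38, 47, 59, 199, 146, 161, 73, 200, 172] = 26 2f 3b c7 92 a1 49 c8 ac is 9 bytes > B = 6, so hash it first: H(key) = 47, then zero-pad to 6 bytes: K' = 47 00 00 00 00 00.
K' ⊕ ipad = 71 36 36 36 36 36.  K' ⊕ opad = 1b 5c 5c 5c 5c 5c.
Inner input = (K'⊕ipad) ∥ m = 71 36 36 36 36 36 ∥ 62 9e.
Inner hash: sum = 113+54+54+54+54+54+98+158 = 639; mod 256 = 127 → 7f.
Outer input = (K'⊕opad) ∥ inner = 1b 5c 5c 5c 5c 5c ∥ 7f.
Outer hash (tag): sum = 27+92+92+92+92+92+127 = 614; mod 256 = 102 → 66.

66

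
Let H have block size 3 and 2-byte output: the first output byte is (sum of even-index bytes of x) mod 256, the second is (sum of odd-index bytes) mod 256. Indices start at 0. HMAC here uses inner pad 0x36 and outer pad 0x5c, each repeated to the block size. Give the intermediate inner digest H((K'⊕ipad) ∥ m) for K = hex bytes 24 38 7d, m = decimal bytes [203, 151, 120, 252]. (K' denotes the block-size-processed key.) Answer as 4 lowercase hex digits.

f051

Key hex bytes 24 38 7d is exactly B = 3 bytes: K' = 24 38 7d.
K' ⊕ ipad = 12 0e 4b.
Inner input = 12 0e 4b ∥ cb 97 78 fc.
Inner hash: even-index sum = 496 mod 256 = 240; odd-index sum = 337 mod 256 = 81 → f0 51.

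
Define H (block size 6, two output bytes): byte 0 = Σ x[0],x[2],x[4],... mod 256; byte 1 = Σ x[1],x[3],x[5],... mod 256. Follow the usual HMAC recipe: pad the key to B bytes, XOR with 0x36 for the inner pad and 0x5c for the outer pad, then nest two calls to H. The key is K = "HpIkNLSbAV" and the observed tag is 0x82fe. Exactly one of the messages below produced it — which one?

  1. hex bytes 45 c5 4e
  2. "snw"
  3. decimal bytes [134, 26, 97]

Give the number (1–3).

2

Key "HpIkNLSbAV" = 48 70 49 6b 4e 4c 53 62 41 56 is 10 bytes > B = 6, so hash it first: H(key) = 73 df, then zero-pad to 6 bytes: K' = 73 df 00 00 00 00.
K' ⊕ ipad = 45 e9 36 36 36 36; K' ⊕ opad = 2f 83 5c 5c 5c 5c.
m1: inner = H(45 e9 36 36 36 36 45 c5 4e) = 44 1a; tag = H(2f 83 5c 5c 5c 5c 44 1a) = 2b55
m2: inner = H(45 e9 36 36 36 36 73 6e 77) = 9b c3; tag = H(2f 83 5c 5c 5c 5c 9b c3) = 82fe ← matches
m3: inner = H(45 e9 36 36 36 36 86 1a 61) = 98 6f; tag = H(2f 83 5c 5c 5c 5c 98 6f) = 7faa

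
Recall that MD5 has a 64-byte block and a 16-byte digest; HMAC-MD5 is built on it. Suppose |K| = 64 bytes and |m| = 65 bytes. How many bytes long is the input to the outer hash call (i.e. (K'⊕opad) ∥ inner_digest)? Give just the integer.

Key is 64 ≤ 64 bytes, zero-padded: |K'| = 64.
Outer input = (K'⊕opad) ∥ H(inner) → 64 + 16 = 80 bytes.

80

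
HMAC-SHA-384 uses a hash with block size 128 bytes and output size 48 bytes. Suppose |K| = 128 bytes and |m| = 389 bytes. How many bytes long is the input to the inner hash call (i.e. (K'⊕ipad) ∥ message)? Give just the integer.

517

Key is 128 ≤ 128 bytes, zero-padded: |K'| = 128.
Inner input = (K'⊕ipad) ∥ m → 128 + 389 = 517 bytes.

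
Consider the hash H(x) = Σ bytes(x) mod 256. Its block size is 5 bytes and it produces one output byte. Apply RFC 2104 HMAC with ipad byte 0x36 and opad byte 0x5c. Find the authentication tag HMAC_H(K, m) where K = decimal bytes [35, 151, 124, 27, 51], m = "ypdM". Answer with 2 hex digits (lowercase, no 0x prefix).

Key decimal bytes [35, 151, 124, 27, 51] = 23 97 7c 1b 33 is exactly B = 5 bytes: K' = 23 97 7c 1b 33.
K' ⊕ ipad = 15 a1 4a 2d 05.  K' ⊕ opad = 7f cb 20 47 6f.
Inner input = (K'⊕ipad) ∥ m = 15 a1 4a 2d 05 ∥ 79 70 64 4d.
Inner hash: sum = 21+161+74+45+5+121+112+100+77 = 716; mod 256 = 204 → cc.
Outer input = (K'⊕opad) ∥ inner = 7f cb 20 47 6f ∥ cc.
Outer hash (tag): sum = 127+203+32+71+111+204 = 748; mod 256 = 236 → ec.

ec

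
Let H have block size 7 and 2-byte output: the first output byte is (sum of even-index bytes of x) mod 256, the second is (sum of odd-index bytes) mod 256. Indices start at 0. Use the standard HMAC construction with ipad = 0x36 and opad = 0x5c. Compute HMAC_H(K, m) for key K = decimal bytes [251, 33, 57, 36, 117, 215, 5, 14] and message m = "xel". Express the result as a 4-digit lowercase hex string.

72cd

Key decimal bytes [251, 33, 57, 36, 117, 215, 5, 14] = fb 21 39 24 75 d7 05 0e is 8 bytes > B = 7, so hash it first: H(key) = ae 2a, then zero-pad to 7 bytes: K' = ae 2a 00 00 00 00 00.
K' ⊕ ipad = 98 1c 36 36 36 36 36.  K' ⊕ opad = f2 76 5c 5c 5c 5c 5c.
Inner input = (K'⊕ipad) ∥ m = 98 1c 36 36 36 36 36 ∥ 78 65 6c.
Inner hash: even-index sum = 415 mod 256 = 159; odd-index sum = 364 mod 256 = 108 → 9f 6c.
Outer input = (K'⊕opad) ∥ inner = f2 76 5c 5c 5c 5c 5c ∥ 9f 6c.
Outer hash (tag): even-index sum = 626 mod 256 = 114; odd-index sum = 461 mod 256 = 205 → 72 cd.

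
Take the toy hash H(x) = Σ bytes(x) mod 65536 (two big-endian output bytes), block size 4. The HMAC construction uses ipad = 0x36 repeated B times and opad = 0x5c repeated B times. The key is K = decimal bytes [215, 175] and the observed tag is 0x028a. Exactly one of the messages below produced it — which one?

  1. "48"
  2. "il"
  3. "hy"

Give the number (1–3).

Key decimal bytes [215, 175] = d7 af is 2 bytes ≤ B = 4; zero-pad to 4 bytes: K' = d7 af 00 00.
K' ⊕ ipad = e1 99 36 36; K' ⊕ opad = 8b f3 5c 5c.
m1: inner = H(e1 99 36 36 34 38) = 02 52; tag = H(8b f3 5c 5c 02 52) = 028a ← matches
m2: inner = H(e1 99 36 36 69 6c) = 02 bb; tag = H(8b f3 5c 5c 02 bb) = 02f3
m3: inner = H(e1 99 36 36 68 79) = 02 c7; tag = H(8b f3 5c 5c 02 c7) = 02ff

1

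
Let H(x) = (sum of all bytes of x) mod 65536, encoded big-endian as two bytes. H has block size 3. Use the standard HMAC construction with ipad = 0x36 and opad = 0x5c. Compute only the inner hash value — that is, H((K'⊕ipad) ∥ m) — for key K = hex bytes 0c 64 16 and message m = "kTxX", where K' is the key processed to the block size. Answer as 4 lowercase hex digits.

Key hex bytes 0c 64 16 is exactly B = 3 bytes: K' = 0c 64 16.
K' ⊕ ipad = 3a 52 20.
Inner input = 3a 52 20 ∥ 6b 54 78 58.
Inner hash: sum = 58+82+32+107+84+120+88 = 571 → 02 3b.

023b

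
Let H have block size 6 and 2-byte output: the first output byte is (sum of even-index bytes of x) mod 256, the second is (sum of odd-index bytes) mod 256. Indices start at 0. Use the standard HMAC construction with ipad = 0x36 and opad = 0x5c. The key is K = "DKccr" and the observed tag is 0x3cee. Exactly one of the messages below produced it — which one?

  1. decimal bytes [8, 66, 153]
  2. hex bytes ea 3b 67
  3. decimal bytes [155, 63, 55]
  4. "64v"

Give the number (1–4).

4

Key "DKccr" = 44 4b 63 63 72 is 5 bytes ≤ B = 6; zero-pad to 6 bytes: K' = 44 4b 63 63 72 00.
K' ⊕ ipad = 72 7d 55 55 44 36; K' ⊕ opad = 18 17 3f 3f 2e 5c.
m1: inner = H(72 7d 55 55 44 36 08 42 99) = ac 4a; tag = H(18 17 3f 3f 2e 5c ac 4a) = 31fc
m2: inner = H(72 7d 55 55 44 36 ea 3b 67) = 5c 43; tag = H(18 17 3f 3f 2e 5c 5c 43) = e1f5
m3: inner = H(72 7d 55 55 44 36 9b 3f 37) = dd 47; tag = H(18 17 3f 3f 2e 5c dd 47) = 62f9
m4: inner = H(72 7d 55 55 44 36 36 34 76) = b7 3c; tag = H(18 17 3f 3f 2e 5c b7 3c) = 3cee ← matches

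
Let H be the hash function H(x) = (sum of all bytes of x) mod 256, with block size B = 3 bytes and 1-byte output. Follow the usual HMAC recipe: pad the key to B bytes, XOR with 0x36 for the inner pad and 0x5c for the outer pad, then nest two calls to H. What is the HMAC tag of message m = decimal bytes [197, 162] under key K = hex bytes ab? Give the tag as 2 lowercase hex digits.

1f

Key hex bytes ab is 1 byte ≤ B = 3; zero-pad to 3 bytes: K' = ab 00 00.
K' ⊕ ipad = 9d 36 36.  K' ⊕ opad = f7 5c 5c.
Inner input = (K'⊕ipad) ∥ m = 9d 36 36 ∥ c5 a2.
Inner hash: sum = 157+54+54+197+162 = 624; mod 256 = 112 → 70.
Outer input = (K'⊕opad) ∥ inner = f7 5c 5c ∥ 70.
Outer hash (tag): sum = 247+92+92+112 = 543; mod 256 = 31 → 1f.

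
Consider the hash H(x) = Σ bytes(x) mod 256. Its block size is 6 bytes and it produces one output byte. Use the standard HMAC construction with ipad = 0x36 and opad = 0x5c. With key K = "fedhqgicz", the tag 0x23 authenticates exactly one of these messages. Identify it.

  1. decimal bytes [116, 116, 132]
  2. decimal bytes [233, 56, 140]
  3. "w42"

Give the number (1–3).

3

Key "fedhqgicz" = 66 65 64 68 71 67 69 63 7a is 9 bytes > B = 6, so hash it first: H(key) = b5, then zero-pad to 6 bytes: K' = b5 00 00 00 00 00.
K' ⊕ ipad = 83 36 36 36 36 36; K' ⊕ opad = e9 5c 5c 5c 5c 5c.
m1: inner = H(83 36 36 36 36 36 74 74 84) = fd; tag = H(e9 5c 5c 5c 5c 5c fd) = b2
m2: inner = H(83 36 36 36 36 36 e9 38 8c) = 3e; tag = H(e9 5c 5c 5c 5c 5c 3e) = f3
m3: inner = H(83 36 36 36 36 36 77 34 32) = 6e; tag = H(e9 5c 5c 5c 5c 5c 6e) = 23 ← matches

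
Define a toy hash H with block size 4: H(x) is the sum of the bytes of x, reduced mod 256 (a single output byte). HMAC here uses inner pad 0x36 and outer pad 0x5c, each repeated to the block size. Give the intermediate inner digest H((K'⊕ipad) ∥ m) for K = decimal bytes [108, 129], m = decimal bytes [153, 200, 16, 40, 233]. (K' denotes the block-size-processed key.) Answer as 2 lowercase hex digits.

ff

Key decimal bytes [108, 129] = 6c 81 is 2 bytes ≤ B = 4; zero-pad to 4 bytes: K' = 6c 81 00 00.
K' ⊕ ipad = 5a b7 36 36.
Inner input = 5a b7 36 36 ∥ 99 c8 10 28 e9.
Inner hash: sum = 90+183+54+54+153+200+16+40+233 = 1023; mod 256 = 255 → ff.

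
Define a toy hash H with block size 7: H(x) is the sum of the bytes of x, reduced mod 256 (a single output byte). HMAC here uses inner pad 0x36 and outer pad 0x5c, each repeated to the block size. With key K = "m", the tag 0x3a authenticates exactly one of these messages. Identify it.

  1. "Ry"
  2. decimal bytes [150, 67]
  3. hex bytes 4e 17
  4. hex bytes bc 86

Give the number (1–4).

Key "m" = 6d is 1 byte ≤ B = 7; zero-pad to 7 bytes: K' = 6d 00 00 00 00 00 00.
K' ⊕ ipad = 5b 36 36 36 36 36 36; K' ⊕ opad = 31 5c 5c 5c 5c 5c 5c.
m1: inner = H(5b 36 36 36 36 36 36 52 79) = 6a; tag = H(31 5c 5c 5c 5c 5c 5c 6a) = c3
m2: inner = H(5b 36 36 36 36 36 36 96 43) = 78; tag = H(31 5c 5c 5c 5c 5c 5c 78) = d1
m3: inner = H(5b 36 36 36 36 36 36 4e 17) = 04; tag = H(31 5c 5c 5c 5c 5c 5c 04) = 5d
m4: inner = H(5b 36 36 36 36 36 36 bc 86) = e1; tag = H(31 5c 5c 5c 5c 5c 5c e1) = 3a ← matches

4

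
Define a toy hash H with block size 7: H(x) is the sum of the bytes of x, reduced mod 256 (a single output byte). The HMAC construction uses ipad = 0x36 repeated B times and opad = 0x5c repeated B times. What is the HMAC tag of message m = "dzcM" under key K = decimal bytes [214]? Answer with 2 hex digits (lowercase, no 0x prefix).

Key decimal bytes [214] = d6 is 1 byte ≤ B = 7; zero-pad to 7 bytes: K' = d6 00 00 00 00 00 00.
K' ⊕ ipad = e0 36 36 36 36 36 36.  K' ⊕ opad = 8a 5c 5c 5c 5c 5c 5c.
Inner input = (K'⊕ipad) ∥ m = e0 36 36 36 36 36 36 ∥ 64 7a 63 4d.
Inner hash: sum = 224+54+54+54+54+54+54+100+122+99+77 = 946; mod 256 = 178 → b2.
Outer input = (K'⊕opad) ∥ inner = 8a 5c 5c 5c 5c 5c 5c ∥ b2.
Outer hash (tag): sum = 138+92+92+92+92+92+92+178 = 868; mod 256 = 100 → 64.

64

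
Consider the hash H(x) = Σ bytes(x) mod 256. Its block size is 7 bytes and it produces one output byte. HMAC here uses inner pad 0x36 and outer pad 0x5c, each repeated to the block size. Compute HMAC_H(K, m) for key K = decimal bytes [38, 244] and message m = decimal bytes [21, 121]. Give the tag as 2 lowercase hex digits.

Key decimal bytes [38, 244] = 26 f4 is 2 bytes ≤ B = 7; zero-pad to 7 bytes: K' = 26 f4 00 00 00 00 00.
K' ⊕ ipad = 10 c2 36 36 36 36 36.  K' ⊕ opad = 7a a8 5c 5c 5c 5c 5c.
Inner input = (K'⊕ipad) ∥ m = 10 c2 36 36 36 36 36 ∥ 15 79.
Inner hash: sum = 16+194+54+54+54+54+54+21+121 = 622; mod 256 = 110 → 6e.
Outer input = (K'⊕opad) ∥ inner = 7a a8 5c 5c 5c 5c 5c ∥ 6e.
Outer hash (tag): sum = 122+168+92+92+92+92+92+110 = 860; mod 256 = 92 → 5c.

5c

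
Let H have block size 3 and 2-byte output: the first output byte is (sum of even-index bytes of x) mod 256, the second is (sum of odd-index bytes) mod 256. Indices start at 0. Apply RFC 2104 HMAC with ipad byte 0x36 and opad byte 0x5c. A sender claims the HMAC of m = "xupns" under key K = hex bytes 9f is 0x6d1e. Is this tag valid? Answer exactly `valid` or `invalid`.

Key hex bytes 9f is 1 byte ≤ B = 3; zero-pad to 3 bytes: K' = 9f 00 00.
K' ⊕ ipad = a9 36 36; K' ⊕ opad = c3 5c 5c.
Inner hash: even-index sum = 450 mod 256 = 194; odd-index sum = 401 mod 256 = 145 → c2 91.
Outer hash (recomputed tag): even-index sum = 432 mod 256 = 176; odd-index sum = 286 mod 256 = 30 → b0 1e.
Recomputed tag = b01e; claimed = 6d1e → mismatch.

invalid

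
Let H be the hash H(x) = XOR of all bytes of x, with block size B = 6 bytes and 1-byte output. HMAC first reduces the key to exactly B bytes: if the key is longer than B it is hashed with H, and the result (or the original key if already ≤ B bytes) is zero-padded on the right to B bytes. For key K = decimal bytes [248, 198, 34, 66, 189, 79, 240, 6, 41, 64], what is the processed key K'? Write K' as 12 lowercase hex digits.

|K| = 10 > B = 6, so first hash the key.
H(K): XOR f8⊕c6⊕22⊕42⊕bd⊕4f⊕f0⊕06⊕29⊕40 = 33.
Zero-pad H(K) = 33 to 6 bytes: K' = 33 00 00 00 00 00.

330000000000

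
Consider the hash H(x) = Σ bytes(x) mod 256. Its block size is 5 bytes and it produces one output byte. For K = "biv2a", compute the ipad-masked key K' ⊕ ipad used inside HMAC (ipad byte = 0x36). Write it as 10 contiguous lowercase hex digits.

545f400457

Key "biv2a" = 62 69 76 32 61 is exactly B = 5 bytes: K' = 62 69 76 32 61.
XOR each byte with 0x36: 62⊕36=54, 69⊕36=5f, 76⊕36=40, 32⊕36=04, 61⊕36=57.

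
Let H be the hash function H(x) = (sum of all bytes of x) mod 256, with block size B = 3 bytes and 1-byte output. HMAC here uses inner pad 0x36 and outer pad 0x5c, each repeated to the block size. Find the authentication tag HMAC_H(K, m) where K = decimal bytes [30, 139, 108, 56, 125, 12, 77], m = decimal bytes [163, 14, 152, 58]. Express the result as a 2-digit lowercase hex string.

3b

Key decimal bytes [30, 139, 108, 56, 125, 12, 77] = 1e 8b 6c 38 7d 0c 4d is 7 bytes > B = 3, so hash it first: H(key) = 23, then zero-pad to 3 bytes: K' = 23 00 00.
K' ⊕ ipad = 15 36 36.  K' ⊕ opad = 7f 5c 5c.
Inner input = (K'⊕ipad) ∥ m = 15 36 36 ∥ a3 0e 98 3a.
Inner hash: sum = 21+54+54+163+14+152+58 = 516; mod 256 = 4 → 04.
Outer input = (K'⊕opad) ∥ inner = 7f 5c 5c ∥ 04.
Outer hash (tag): sum = 127+92+92+4 = 315; mod 256 = 59 → 3b.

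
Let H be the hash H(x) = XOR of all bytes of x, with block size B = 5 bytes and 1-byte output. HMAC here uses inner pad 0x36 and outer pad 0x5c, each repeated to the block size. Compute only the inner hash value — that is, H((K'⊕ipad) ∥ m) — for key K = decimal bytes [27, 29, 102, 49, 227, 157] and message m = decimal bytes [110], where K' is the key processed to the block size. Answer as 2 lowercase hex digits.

77

Key decimal bytes [27, 29, 102, 49, 227, 157] = 1b 1d 66 31 e3 9d is 6 bytes > B = 5, so hash it first: H(key) = 2f, then zero-pad to 5 bytes: K' = 2f 00 00 00 00.
K' ⊕ ipad = 19 36 36 36 36.
Inner input = 19 36 36 36 36 ∥ 6e.
Inner hash: XOR 19⊕36⊕36⊕36⊕36⊕6e = 77.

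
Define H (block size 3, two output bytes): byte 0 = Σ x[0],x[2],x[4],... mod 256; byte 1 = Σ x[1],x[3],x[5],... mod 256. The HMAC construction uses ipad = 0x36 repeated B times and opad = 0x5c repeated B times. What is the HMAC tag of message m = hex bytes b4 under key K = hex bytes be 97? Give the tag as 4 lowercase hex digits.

Key hex bytes be 97 is 2 bytes ≤ B = 3; zero-pad to 3 bytes: K' = be 97 00.
K' ⊕ ipad = 88 a1 36.  K' ⊕ opad = e2 cb 5c.
Inner input = (K'⊕ipad) ∥ m = 88 a1 36 ∥ b4.
Inner hash: even-index sum = 190 mod 256 = 190; odd-index sum = 341 mod 256 = 85 → be 55.
Outer input = (K'⊕opad) ∥ inner = e2 cb 5c ∥ be 55.
Outer hash (tag): even-index sum = 403 mod 256 = 147; odd-index sum = 393 mod 256 = 137 → 93 89.

9389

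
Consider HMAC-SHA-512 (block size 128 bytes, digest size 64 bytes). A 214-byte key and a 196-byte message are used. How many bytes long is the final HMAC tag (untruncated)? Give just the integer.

The tag is one SHA-512 digest: 64 bytes.

64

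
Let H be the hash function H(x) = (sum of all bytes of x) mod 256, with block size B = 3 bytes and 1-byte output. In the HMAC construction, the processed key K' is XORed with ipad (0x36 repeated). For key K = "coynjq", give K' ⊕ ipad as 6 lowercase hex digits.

Key "coynjq" = 63 6f 79 6e 6a 71 is 6 bytes > B = 3, so hash it first: H(key) = 94, then zero-pad to 3 bytes: K' = 94 00 00.
XOR each byte with 0x36: 94⊕36=a2, 00⊕36=36, 00⊕36=36.

a23636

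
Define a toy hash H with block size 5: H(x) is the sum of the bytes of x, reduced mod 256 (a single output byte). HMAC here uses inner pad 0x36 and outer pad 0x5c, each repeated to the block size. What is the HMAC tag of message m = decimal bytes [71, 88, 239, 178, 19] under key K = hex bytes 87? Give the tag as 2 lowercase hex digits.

27

Key hex bytes 87 is 1 byte ≤ B = 5; zero-pad to 5 bytes: K' = 87 00 00 00 00.
K' ⊕ ipad = b1 36 36 36 36.  K' ⊕ opad = db 5c 5c 5c 5c.
Inner input = (K'⊕ipad) ∥ m = b1 36 36 36 36 ∥ 47 58 ef b2 13.
Inner hash: sum = 177+54+54+54+54+71+88+239+178+19 = 988; mod 256 = 220 → dc.
Outer input = (K'⊕opad) ∥ inner = db 5c 5c 5c 5c ∥ dc.
Outer hash (tag): sum = 219+92+92+92+92+220 = 807; mod 256 = 39 → 27.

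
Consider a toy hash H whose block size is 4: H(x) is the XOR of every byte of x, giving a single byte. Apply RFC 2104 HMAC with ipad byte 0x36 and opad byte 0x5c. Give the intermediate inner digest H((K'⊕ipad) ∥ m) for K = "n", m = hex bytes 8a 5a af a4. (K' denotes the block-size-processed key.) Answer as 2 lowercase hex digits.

Key "n" = 6e is 1 byte ≤ B = 4; zero-pad to 4 bytes: K' = 6e 00 00 00.
K' ⊕ ipad = 58 36 36 36.
Inner input = 58 36 36 36 ∥ 8a 5a af a4.
Inner hash: XOR 58⊕36⊕36⊕36⊕8a⊕5a⊕af⊕a4 = b5.

b5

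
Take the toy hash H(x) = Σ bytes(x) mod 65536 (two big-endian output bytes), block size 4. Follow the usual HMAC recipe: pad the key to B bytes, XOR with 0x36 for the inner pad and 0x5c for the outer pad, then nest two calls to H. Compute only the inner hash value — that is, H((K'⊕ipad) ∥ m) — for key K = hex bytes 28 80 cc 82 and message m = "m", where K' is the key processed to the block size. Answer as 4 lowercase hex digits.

Key hex bytes 28 80 cc 82 is exactly B = 4 bytes: K' = 28 80 cc 82.
K' ⊕ ipad = 1e b6 fa b4.
Inner input = 1e b6 fa b4 ∥ 6d.
Inner hash: sum = 30+182+250+180+109 = 751 → 02 ef.

02ef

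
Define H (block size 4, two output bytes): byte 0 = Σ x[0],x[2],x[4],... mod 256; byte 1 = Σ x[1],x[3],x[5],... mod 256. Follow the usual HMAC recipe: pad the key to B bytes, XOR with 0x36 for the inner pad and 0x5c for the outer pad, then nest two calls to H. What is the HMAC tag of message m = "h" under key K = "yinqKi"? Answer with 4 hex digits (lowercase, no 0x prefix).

6c26

Key "yinqKi" = 79 69 6e 71 4b 69 is 6 bytes > B = 4, so hash it first: H(key) = 32 43, then zero-pad to 4 bytes: K' = 32 43 00 00.
K' ⊕ ipad = 04 75 36 36.  K' ⊕ opad = 6e 1f 5c 5c.
Inner input = (K'⊕ipad) ∥ m = 04 75 36 36 ∥ 68.
Inner hash: even-index sum = 162 mod 256 = 162; odd-index sum = 171 mod 256 = 171 → a2 ab.
Outer input = (K'⊕opad) ∥ inner = 6e 1f 5c 5c ∥ a2 ab.
Outer hash (tag): even-index sum = 364 mod 256 = 108; odd-index sum = 294 mod 256 = 38 → 6c 26.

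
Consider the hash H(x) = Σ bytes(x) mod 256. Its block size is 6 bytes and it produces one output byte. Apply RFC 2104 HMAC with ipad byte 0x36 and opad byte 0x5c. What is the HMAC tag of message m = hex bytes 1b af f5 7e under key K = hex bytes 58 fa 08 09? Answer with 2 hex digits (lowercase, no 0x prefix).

Key hex bytes 58 fa 08 09 is 4 bytes ≤ B = 6; zero-pad to 6 bytes: K' = 58 fa 08 09 00 00.
K' ⊕ ipad = 6e cc 3e 3f 36 36.  K' ⊕ opad = 04 a6 54 55 5c 5c.
Inner input = (K'⊕ipad) ∥ m = 6e cc 3e 3f 36 36 ∥ 1b af f5 7e.
Inner hash: sum = 110+204+62+63+54+54+27+175+245+126 = 1120; mod 256 = 96 → 60.
Outer input = (K'⊕opad) ∥ inner = 04 a6 54 55 5c 5c ∥ 60.
Outer hash (tag): sum = 4+166+84+85+92+92+96 = 619; mod 256 = 107 → 6b.

6b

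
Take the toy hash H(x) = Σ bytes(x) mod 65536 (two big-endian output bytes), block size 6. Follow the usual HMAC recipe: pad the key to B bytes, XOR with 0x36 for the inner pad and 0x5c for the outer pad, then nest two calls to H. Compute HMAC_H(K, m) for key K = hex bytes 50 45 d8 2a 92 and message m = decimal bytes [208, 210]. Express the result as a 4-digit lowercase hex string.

02ac

Key hex bytes 50 45 d8 2a 92 is 5 bytes ≤ B = 6; zero-pad to 6 bytes: K' = 50 45 d8 2a 92 00.
K' ⊕ ipad = 66 73 ee 1c a4 36.  K' ⊕ opad = 0c 19 84 76 ce 5c.
Inner input = (K'⊕ipad) ∥ m = 66 73 ee 1c a4 36 ∥ d0 d2.
Inner hash: sum = 102+115+238+28+164+54+208+210 = 1119 → 04 5f.
Outer input = (K'⊕opad) ∥ inner = 0c 19 84 76 ce 5c ∥ 04 5f.
Outer hash (tag): sum = 12+25+132+118+206+92+4+95 = 684 → 02 ac.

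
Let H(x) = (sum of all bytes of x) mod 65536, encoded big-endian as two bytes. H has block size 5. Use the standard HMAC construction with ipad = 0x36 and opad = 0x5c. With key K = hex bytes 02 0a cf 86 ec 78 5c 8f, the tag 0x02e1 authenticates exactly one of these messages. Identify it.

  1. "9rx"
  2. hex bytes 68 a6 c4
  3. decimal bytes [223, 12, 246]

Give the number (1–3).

Key hex bytes 02 0a cf 86 ec 78 5c 8f is 8 bytes > B = 5, so hash it first: H(key) = 03 b0, then zero-pad to 5 bytes: K' = 03 b0 00 00 00.
K' ⊕ ipad = 35 86 36 36 36; K' ⊕ opad = 5f ec 5c 5c 5c.
m1: inner = H(35 86 36 36 36 39 72 78) = 02 80; tag = H(5f ec 5c 5c 5c 02 80) = 02e1 ← matches
m2: inner = H(35 86 36 36 36 68 a6 c4) = 03 2f; tag = H(5f ec 5c 5c 5c 03 2f) = 0291
m3: inner = H(35 86 36 36 36 df 0c f6) = 03 3e; tag = H(5f ec 5c 5c 5c 03 3e) = 02a0

1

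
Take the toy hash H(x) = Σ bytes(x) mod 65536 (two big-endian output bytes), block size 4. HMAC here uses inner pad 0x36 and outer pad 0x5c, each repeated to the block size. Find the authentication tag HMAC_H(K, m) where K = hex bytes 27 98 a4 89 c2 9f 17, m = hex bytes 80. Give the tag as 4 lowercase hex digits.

01c3

Key hex bytes 27 98 a4 89 c2 9f 17 is 7 bytes > B = 4, so hash it first: H(key) = 03 64, then zero-pad to 4 bytes: K' = 03 64 00 00.
K' ⊕ ipad = 35 52 36 36.  K' ⊕ opad = 5f 38 5c 5c.
Inner input = (K'⊕ipad) ∥ m = 35 52 36 36 ∥ 80.
Inner hash: sum = 53+82+54+54+128 = 371 → 01 73.
Outer input = (K'⊕opad) ∥ inner = 5f 38 5c 5c ∥ 01 73.
Outer hash (tag): sum = 95+56+92+92+1+115 = 451 → 01 c3.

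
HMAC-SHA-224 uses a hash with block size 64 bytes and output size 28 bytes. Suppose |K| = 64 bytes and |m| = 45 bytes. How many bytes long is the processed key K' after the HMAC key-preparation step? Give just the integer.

64

Key is 64 ≤ 64 bytes, zero-padded: |K'| = 64.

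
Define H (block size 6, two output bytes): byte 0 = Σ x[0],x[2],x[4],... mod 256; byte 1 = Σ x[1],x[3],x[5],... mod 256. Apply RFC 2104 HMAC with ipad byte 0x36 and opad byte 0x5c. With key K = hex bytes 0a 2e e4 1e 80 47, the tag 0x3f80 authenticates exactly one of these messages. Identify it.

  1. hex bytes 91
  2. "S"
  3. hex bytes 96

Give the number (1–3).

1

Key hex bytes 0a 2e e4 1e 80 47 is exactly B = 6 bytes: K' = 0a 2e e4 1e 80 47.
K' ⊕ ipad = 3c 18 d2 28 b6 71; K' ⊕ opad = 56 72 b8 42 dc 1b.
m1: inner = H(3c 18 d2 28 b6 71 91) = 55 b1; tag = H(56 72 b8 42 dc 1b 55 b1) = 3f80 ← matches
m2: inner = H(3c 18 d2 28 b6 71 53) = 17 b1; tag = H(56 72 b8 42 dc 1b 17 b1) = 0180
m3: inner = H(3c 18 d2 28 b6 71 96) = 5a b1; tag = H(56 72 b8 42 dc 1b 5a b1) = 4480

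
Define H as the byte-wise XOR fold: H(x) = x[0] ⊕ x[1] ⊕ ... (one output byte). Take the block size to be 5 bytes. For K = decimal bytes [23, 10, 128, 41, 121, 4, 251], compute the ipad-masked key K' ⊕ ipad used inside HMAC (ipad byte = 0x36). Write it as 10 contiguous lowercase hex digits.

0436363636

Key decimal bytes [23, 10, 128, 41, 121, 4, 251] = 17 0a 80 29 79 04 fb is 7 bytes > B = 5, so hash it first: H(key) = 32, then zero-pad to 5 bytes: K' = 32 00 00 00 00.
XOR each byte with 0x36: 32⊕36=04, 00⊕36=36, 00⊕36=36, 00⊕36=36, 00⊕36=36.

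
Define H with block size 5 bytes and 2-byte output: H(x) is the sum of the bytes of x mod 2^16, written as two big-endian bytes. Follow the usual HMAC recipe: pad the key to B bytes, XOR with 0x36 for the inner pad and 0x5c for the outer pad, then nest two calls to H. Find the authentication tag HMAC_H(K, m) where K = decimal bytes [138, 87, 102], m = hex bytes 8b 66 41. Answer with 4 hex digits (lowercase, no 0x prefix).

01e1

Key decimal bytes [138, 87, 102] = 8a 57 66 is 3 bytes ≤ B = 5; zero-pad to 5 bytes: K' = 8a 57 66 00 00.
K' ⊕ ipad = bc 61 50 36 36.  K' ⊕ opad = d6 0b 3a 5c 5c.
Inner input = (K'⊕ipad) ∥ m = bc 61 50 36 36 ∥ 8b 66 41.
Inner hash: sum = 188+97+80+54+54+139+102+65 = 779 → 03 0b.
Outer input = (K'⊕opad) ∥ inner = d6 0b 3a 5c 5c ∥ 03 0b.
Outer hash (tag): sum = 214+11+58+92+92+3+11 = 481 → 01 e1.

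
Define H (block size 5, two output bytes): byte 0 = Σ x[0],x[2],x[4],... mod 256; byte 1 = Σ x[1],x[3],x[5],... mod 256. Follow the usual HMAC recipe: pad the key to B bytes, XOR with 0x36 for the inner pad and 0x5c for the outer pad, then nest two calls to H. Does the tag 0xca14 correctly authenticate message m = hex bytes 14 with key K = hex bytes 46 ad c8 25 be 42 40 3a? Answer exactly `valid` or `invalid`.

valid

Key hex bytes 46 ad c8 25 be 42 40 3a is 8 bytes > B = 5, so hash it first: H(key) = 0c 4e, then zero-pad to 5 bytes: K' = 0c 4e 00 00 00.
K' ⊕ ipad = 3a 78 36 36 36; K' ⊕ opad = 50 12 5c 5c 5c.
Inner hash: even-index sum = 166 mod 256 = 166; odd-index sum = 194 mod 256 = 194 → a6 c2.
Outer hash (recomputed tag): even-index sum = 458 mod 256 = 202; odd-index sum = 276 mod 256 = 20 → ca 14.
Recomputed tag = ca14; claimed = ca14 → match.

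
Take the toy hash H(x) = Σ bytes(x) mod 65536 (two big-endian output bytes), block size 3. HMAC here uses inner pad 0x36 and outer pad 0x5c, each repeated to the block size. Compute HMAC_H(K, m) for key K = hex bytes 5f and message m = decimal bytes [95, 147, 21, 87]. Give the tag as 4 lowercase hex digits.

00f0

Key hex bytes 5f is 1 byte ≤ B = 3; zero-pad to 3 bytes: K' = 5f 00 00.
K' ⊕ ipad = 69 36 36.  K' ⊕ opad = 03 5c 5c.
Inner input = (K'⊕ipad) ∥ m = 69 36 36 ∥ 5f 93 15 57.
Inner hash: sum = 105+54+54+95+147+21+87 = 563 → 02 33.
Outer input = (K'⊕opad) ∥ inner = 03 5c 5c ∥ 02 33.
Outer hash (tag): sum = 3+92+92+2+51 = 240 → 00 f0.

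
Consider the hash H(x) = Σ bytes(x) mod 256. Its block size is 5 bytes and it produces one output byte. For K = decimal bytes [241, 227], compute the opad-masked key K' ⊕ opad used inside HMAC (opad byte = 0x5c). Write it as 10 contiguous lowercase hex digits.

Key decimal bytes [241, 227] = f1 e3 is 2 bytes ≤ B = 5; zero-pad to 5 bytes: K' = f1 e3 00 00 00.
XOR each byte with 0x5c: f1⊕5c=ad, e3⊕5c=bf, 00⊕5c=5c, 00⊕5c=5c, 00⊕5c=5c.

adbf5c5c5c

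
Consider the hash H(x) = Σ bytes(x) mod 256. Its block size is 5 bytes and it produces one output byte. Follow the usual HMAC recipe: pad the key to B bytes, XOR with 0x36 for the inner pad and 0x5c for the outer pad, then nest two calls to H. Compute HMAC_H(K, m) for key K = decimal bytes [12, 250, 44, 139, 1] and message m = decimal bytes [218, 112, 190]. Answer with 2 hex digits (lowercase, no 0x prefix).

Key decimal bytes [12, 250, 44, 139, 1] = 0c fa 2c 8b 01 is exactly B = 5 bytes: K' = 0c fa 2c 8b 01.
K' ⊕ ipad = 3a cc 1a bd 37.  K' ⊕ opad = 50 a6 70 d7 5d.
Inner input = (K'⊕ipad) ∥ m = 3a cc 1a bd 37 ∥ da 70 be.
Inner hash: sum = 58+204+26+189+55+218+112+190 = 1052; mod 256 = 28 → 1c.
Outer input = (K'⊕opad) ∥ inner = 50 a6 70 d7 5d ∥ 1c.
Outer hash (tag): sum = 80+166+112+215+93+28 = 694; mod 256 = 182 → b6.

b6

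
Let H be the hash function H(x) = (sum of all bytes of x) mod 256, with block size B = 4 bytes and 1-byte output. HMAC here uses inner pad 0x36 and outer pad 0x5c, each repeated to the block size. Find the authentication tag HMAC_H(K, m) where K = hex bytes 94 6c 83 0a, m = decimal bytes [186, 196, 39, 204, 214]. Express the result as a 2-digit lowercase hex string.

61

Key hex bytes 94 6c 83 0a is exactly B = 4 bytes: K' = 94 6c 83 0a.
K' ⊕ ipad = a2 5a b5 3c.  K' ⊕ opad = c8 30 df 56.
Inner input = (K'⊕ipad) ∥ m = a2 5a b5 3c ∥ ba c4 27 cc d6.
Inner hash: sum = 162+90+181+60+186+196+39+204+214 = 1332; mod 256 = 52 → 34.
Outer input = (K'⊕opad) ∥ inner = c8 30 df 56 ∥ 34.
Outer hash (tag): sum = 200+48+223+86+52 = 609; mod 256 = 97 → 61.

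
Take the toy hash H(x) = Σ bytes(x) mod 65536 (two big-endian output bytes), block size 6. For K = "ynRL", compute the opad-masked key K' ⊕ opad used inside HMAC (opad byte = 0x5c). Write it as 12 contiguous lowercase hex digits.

Key "ynRL" = 79 6e 52 4c is 4 bytes ≤ B = 6; zero-pad to 6 bytes: K' = 79 6e 52 4c 00 00.
XOR each byte with 0x5c: 79⊕5c=25, 6e⊕5c=32, 52⊕5c=0e, 4c⊕5c=10, 00⊕5c=5c, 00⊕5c=5c.

25320e105c5c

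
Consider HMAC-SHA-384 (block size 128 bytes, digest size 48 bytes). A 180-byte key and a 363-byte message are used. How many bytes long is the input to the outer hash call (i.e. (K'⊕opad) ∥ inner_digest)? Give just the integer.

176

Key is 180 > 128 bytes, so it is hashed to 48 bytes then zero-padded to 128: |K'| = 128.
Outer input = (K'⊕opad) ∥ H(inner) → 128 + 48 = 176 bytes.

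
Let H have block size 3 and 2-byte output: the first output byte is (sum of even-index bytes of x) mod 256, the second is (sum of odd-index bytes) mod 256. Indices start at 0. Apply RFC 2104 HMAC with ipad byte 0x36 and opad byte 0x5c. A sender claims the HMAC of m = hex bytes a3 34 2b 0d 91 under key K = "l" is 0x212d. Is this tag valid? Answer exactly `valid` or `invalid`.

valid

Key "l" = 6c is 1 byte ≤ B = 3; zero-pad to 3 bytes: K' = 6c 00 00.
K' ⊕ ipad = 5a 36 36; K' ⊕ opad = 30 5c 5c.
Inner hash: even-index sum = 209 mod 256 = 209; odd-index sum = 405 mod 256 = 149 → d1 95.
Outer hash (recomputed tag): even-index sum = 289 mod 256 = 33; odd-index sum = 301 mod 256 = 45 → 21 2d.
Recomputed tag = 212d; claimed = 212d → match.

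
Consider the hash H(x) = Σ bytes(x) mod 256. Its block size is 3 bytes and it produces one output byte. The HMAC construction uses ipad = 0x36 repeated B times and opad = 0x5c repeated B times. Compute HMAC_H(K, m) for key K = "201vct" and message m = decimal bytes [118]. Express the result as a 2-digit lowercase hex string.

Key "201vct" = 32 30 31 76 63 74 is 6 bytes > B = 3, so hash it first: H(key) = e0, then zero-pad to 3 bytes: K' = e0 00 00.
K' ⊕ ipad = d6 36 36.  K' ⊕ opad = bc 5c 5c.
Inner input = (K'⊕ipad) ∥ m = d6 36 36 ∥ 76.
Inner hash: sum = 214+54+54+118 = 440; mod 256 = 184 → b8.
Outer input = (K'⊕opad) ∥ inner = bc 5c 5c ∥ b8.
Outer hash (tag): sum = 188+92+92+184 = 556; mod 256 = 44 → 2c.

2c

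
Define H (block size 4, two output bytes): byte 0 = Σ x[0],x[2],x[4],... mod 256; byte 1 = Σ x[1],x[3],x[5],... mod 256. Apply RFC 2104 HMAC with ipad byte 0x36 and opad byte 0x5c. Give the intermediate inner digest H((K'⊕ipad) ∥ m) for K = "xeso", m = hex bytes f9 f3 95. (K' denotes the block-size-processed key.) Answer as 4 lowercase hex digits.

219f

Key "xeso" = 78 65 73 6f is exactly B = 4 bytes: K' = 78 65 73 6f.
K' ⊕ ipad = 4e 53 45 59.
Inner input = 4e 53 45 59 ∥ f9 f3 95.
Inner hash: even-index sum = 545 mod 256 = 33; odd-index sum = 415 mod 256 = 159 → 21 9f.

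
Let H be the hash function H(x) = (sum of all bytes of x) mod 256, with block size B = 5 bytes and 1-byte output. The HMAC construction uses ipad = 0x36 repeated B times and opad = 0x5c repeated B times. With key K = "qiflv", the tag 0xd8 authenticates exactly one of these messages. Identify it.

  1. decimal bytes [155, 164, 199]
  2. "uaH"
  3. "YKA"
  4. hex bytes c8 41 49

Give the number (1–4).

4

Key "qiflv" = 71 69 66 6c 76 is exactly B = 5 bytes: K' = 71 69 66 6c 76.
K' ⊕ ipad = 47 5f 50 5a 40; K' ⊕ opad = 2d 35 3a 30 2a.
m1: inner = H(47 5f 50 5a 40 9b a4 c7) = 96; tag = H(2d 35 3a 30 2a 96) = 8c
m2: inner = H(47 5f 50 5a 40 75 61 48) = ae; tag = H(2d 35 3a 30 2a ae) = a4
m3: inner = H(47 5f 50 5a 40 59 4b 41) = 75; tag = H(2d 35 3a 30 2a 75) = 6b
m4: inner = H(47 5f 50 5a 40 c8 41 49) = e2; tag = H(2d 35 3a 30 2a e2) = d8 ← matches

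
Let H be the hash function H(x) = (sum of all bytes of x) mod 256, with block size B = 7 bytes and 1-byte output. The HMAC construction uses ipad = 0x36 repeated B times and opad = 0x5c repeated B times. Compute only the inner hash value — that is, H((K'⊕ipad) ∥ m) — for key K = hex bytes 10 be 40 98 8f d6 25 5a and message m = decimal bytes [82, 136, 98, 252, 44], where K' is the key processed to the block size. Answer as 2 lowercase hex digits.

Key hex bytes 10 be 40 98 8f d6 25 5a is 8 bytes > B = 7, so hash it first: H(key) = 8a, then zero-pad to 7 bytes: K' = 8a 00 00 00 00 00 00.
K' ⊕ ipad = bc 36 36 36 36 36 36.
Inner input = bc 36 36 36 36 36 36 ∥ 52 88 62 fc 2c.
Inner hash: sum = 188+54+54+54+54+54+54+82+136+98+252+44 = 1124; mod 256 = 100 → 64.

64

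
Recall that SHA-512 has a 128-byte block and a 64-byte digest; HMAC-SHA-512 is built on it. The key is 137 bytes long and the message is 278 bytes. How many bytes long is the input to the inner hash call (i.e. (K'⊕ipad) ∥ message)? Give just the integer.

406

Key is 137 > 128 bytes, so it is hashed to 64 bytes then zero-padded to 128: |K'| = 128.
Inner input = (K'⊕ipad) ∥ m → 128 + 278 = 406 bytes.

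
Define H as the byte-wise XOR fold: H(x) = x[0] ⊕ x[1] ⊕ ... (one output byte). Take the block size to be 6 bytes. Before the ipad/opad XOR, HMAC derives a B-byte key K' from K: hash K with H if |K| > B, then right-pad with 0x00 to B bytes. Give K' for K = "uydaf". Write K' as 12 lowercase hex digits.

757964616600

Key "uydaf" = 75 79 64 61 66 is 5 bytes ≤ B = 6; zero-pad to 6 bytes: K' = 75 79 64 61 66 00.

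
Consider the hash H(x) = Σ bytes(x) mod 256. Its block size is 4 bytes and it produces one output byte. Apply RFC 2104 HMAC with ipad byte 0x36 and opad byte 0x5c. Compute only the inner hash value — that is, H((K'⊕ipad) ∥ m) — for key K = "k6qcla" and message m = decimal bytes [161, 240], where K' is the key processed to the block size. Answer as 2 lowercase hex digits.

a7

Key "k6qcla" = 6b 36 71 63 6c 61 is 6 bytes > B = 4, so hash it first: H(key) = 42, then zero-pad to 4 bytes: K' = 42 00 00 00.
K' ⊕ ipad = 74 36 36 36.
Inner input = 74 36 36 36 ∥ a1 f0.
Inner hash: sum = 116+54+54+54+161+240 = 679; mod 256 = 167 → a7.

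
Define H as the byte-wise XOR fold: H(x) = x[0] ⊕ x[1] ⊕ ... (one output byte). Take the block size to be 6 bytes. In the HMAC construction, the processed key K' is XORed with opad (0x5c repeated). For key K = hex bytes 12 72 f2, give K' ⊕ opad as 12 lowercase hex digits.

4e2eae5c5c5c

Key hex bytes 12 72 f2 is 3 bytes ≤ B = 6; zero-pad to 6 bytes: K' = 12 72 f2 00 00 00.
XOR each byte with 0x5c: 12⊕5c=4e, 72⊕5c=2e, f2⊕5c=ae, 00⊕5c=5c, 00⊕5c=5c, 00⊕5c=5c.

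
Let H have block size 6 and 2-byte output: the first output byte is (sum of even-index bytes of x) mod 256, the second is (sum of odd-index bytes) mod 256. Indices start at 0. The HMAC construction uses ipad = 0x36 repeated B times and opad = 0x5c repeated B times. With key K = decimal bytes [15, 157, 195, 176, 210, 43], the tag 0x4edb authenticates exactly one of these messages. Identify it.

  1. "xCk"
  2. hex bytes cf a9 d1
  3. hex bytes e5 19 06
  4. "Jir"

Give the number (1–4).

4

Key decimal bytes [15, 157, 195, 176, 210, 43] = 0f 9d c3 b0 d2 2b is exactly B = 6 bytes: K' = 0f 9d c3 b0 d2 2b.
K' ⊕ ipad = 39 ab f5 86 e4 1d; K' ⊕ opad = 53 c1 9f ec 8e 77.
m1: inner = H(39 ab f5 86 e4 1d 78 43 6b) = f5 91; tag = H(53 c1 9f ec 8e 77 f5 91) = 75b5
m2: inner = H(39 ab f5 86 e4 1d cf a9 d1) = b2 f7; tag = H(53 c1 9f ec 8e 77 b2 f7) = 321b
m3: inner = H(39 ab f5 86 e4 1d e5 19 06) = fd 67; tag = H(53 c1 9f ec 8e 77 fd 67) = 7d8b
m4: inner = H(39 ab f5 86 e4 1d 4a 69 72) = ce b7; tag = H(53 c1 9f ec 8e 77 ce b7) = 4edb ← matches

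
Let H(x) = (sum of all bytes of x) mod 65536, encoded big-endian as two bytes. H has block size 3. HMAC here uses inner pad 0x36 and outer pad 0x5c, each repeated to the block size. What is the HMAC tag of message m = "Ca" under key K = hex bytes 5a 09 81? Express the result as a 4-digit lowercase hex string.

0140

Key hex bytes 5a 09 81 is exactly B = 3 bytes: K' = 5a 09 81.
K' ⊕ ipad = 6c 3f b7.  K' ⊕ opad = 06 55 dd.
Inner input = (K'⊕ipad) ∥ m = 6c 3f b7 ∥ 43 61.
Inner hash: sum = 108+63+183+67+97 = 518 → 02 06.
Outer input = (K'⊕opad) ∥ inner = 06 55 dd ∥ 02 06.
Outer hash (tag): sum = 6+85+221+2+6 = 320 → 01 40.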